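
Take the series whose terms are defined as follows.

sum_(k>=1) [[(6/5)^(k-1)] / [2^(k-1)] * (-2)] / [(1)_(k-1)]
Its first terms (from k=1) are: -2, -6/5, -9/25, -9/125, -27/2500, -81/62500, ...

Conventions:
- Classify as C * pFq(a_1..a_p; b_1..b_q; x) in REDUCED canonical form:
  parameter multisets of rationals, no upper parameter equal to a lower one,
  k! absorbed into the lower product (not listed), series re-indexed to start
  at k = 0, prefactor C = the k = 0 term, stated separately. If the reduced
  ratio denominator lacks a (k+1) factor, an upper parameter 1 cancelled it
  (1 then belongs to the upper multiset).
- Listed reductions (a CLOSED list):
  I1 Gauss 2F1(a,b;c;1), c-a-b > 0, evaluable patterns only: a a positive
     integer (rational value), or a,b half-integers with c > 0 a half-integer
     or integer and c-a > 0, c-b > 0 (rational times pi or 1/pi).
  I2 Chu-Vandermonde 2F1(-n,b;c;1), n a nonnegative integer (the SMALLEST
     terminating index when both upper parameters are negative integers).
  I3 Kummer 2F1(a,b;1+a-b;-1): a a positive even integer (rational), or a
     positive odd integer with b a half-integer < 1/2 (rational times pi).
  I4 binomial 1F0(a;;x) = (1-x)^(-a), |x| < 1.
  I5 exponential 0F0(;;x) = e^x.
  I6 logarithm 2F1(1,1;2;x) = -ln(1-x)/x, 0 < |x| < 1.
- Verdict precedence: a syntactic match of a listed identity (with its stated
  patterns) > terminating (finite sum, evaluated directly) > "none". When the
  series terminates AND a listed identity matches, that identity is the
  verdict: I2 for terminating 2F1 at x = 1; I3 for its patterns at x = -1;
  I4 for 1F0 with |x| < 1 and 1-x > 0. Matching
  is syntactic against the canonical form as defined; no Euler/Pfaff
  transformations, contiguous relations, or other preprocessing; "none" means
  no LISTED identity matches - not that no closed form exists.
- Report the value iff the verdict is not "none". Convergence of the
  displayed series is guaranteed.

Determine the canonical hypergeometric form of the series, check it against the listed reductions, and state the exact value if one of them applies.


At argument 3/5: a 0F0 with upper {-}, lower {-}, scaled by C = -2. Verdict: the I5 exponential reduction matches (the 0F0 exponential series at x = 3/5). Value: (-2) * e^(3/5).

The tell: with t_0 = -2, (1)_k (prefactor -2) is k! itself.
Ratio: r(k) = (3/5) * 1 / [(k+1)] - rational in k. x = (3/5); t_0 = -2; negate the roots.


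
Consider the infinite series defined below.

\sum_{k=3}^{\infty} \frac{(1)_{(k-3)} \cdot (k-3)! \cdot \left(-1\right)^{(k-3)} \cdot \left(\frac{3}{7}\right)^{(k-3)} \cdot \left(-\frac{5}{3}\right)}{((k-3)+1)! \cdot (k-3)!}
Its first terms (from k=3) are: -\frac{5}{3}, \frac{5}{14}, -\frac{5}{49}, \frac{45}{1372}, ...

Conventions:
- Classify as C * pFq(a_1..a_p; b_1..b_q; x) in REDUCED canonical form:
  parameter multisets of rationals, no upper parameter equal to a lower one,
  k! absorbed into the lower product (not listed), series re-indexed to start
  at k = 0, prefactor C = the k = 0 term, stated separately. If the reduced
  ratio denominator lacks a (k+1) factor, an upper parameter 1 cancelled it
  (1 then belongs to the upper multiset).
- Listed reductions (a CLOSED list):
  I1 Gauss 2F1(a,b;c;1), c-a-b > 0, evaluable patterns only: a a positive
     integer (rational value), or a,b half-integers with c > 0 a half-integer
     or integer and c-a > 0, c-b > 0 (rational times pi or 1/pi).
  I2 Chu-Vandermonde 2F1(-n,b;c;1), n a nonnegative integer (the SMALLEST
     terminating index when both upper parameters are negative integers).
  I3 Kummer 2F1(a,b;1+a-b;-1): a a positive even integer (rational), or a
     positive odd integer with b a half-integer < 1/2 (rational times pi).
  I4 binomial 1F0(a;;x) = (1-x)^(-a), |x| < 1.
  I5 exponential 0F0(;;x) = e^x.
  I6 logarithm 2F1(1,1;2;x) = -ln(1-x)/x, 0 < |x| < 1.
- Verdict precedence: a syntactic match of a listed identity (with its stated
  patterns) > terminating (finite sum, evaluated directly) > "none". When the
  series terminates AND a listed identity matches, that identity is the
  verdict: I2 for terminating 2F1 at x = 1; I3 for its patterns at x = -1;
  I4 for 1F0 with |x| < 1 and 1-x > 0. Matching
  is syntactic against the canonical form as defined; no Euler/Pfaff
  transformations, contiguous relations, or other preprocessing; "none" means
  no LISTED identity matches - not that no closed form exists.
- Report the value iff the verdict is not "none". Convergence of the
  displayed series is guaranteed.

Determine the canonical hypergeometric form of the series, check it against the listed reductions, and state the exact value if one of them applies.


The tell: x = -\frac{3}{7} and the factorial ratio (prefactor -5/3) (k+a-1)!/(a-1)! is a rising factorial (a)_k.
Term ratio: r(k) = -\frac{3}{7} * (k+1) (k+1) / [(k+2) (k+1)] - rational in k. x = -\frac{3}{7}; t_0 = -\frac{5}{3}; negate the roots.

x = -\frac{3}{7} here; the reduced form reads 2F1, upper {1, 1}, lower {2}, C = -\frac{5}{3}. Verdict (x = -\frac{3}{7}): the logarithmic series (I6) applies (the logarithm: parameters (1,1;2), x = -\frac{3}{7}). Value: \left(-\frac{35}{9}\right) \cdot \ln\left(\frac{10}{7}\right).


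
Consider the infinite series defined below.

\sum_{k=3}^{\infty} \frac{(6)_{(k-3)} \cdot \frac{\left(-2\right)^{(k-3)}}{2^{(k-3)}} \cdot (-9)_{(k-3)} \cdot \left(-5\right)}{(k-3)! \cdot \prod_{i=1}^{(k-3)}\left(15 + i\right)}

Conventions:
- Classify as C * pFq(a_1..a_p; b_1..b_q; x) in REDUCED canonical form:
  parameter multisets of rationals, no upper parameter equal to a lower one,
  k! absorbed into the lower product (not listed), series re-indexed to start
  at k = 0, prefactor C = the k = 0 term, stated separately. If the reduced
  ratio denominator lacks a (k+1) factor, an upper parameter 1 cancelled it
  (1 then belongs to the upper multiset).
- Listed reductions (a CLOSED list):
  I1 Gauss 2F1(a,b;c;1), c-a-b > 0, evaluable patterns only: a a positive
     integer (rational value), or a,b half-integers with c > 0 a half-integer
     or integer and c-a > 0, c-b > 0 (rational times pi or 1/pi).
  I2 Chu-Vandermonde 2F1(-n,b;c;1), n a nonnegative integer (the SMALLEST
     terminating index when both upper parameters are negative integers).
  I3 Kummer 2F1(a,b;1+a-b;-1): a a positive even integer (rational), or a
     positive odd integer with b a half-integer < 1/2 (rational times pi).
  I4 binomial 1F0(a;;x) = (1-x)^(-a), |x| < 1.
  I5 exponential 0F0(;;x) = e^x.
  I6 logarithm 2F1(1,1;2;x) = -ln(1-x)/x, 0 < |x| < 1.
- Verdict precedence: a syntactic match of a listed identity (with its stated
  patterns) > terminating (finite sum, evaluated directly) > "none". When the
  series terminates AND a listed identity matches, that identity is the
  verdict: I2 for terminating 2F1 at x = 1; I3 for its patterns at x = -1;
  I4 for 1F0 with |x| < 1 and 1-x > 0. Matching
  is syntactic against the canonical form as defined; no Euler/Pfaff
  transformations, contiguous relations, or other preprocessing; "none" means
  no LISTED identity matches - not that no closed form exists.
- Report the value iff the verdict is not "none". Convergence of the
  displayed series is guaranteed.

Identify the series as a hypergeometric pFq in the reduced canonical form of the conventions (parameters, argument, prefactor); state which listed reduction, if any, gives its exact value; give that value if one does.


Canonical form: C = -5 times 2F1 with upper {-9, 6}, lower {16}, x = -1. Verdict at x = -1: Kummer (I3) matches (x = -1; c = 16 equals 1+a-b for upper {-9, 6}: listed pattern). Hence: -\frac{455}{4}.

Structural cue: t_0 = -5 here, and the lower running product (C = -5) is a rising factorial.
Step ratio: r(k) = -1 * (k-9) (k+6) / [(k+16) (k+1)] ; factor over Q: parameters, x = -1, and C = -5.


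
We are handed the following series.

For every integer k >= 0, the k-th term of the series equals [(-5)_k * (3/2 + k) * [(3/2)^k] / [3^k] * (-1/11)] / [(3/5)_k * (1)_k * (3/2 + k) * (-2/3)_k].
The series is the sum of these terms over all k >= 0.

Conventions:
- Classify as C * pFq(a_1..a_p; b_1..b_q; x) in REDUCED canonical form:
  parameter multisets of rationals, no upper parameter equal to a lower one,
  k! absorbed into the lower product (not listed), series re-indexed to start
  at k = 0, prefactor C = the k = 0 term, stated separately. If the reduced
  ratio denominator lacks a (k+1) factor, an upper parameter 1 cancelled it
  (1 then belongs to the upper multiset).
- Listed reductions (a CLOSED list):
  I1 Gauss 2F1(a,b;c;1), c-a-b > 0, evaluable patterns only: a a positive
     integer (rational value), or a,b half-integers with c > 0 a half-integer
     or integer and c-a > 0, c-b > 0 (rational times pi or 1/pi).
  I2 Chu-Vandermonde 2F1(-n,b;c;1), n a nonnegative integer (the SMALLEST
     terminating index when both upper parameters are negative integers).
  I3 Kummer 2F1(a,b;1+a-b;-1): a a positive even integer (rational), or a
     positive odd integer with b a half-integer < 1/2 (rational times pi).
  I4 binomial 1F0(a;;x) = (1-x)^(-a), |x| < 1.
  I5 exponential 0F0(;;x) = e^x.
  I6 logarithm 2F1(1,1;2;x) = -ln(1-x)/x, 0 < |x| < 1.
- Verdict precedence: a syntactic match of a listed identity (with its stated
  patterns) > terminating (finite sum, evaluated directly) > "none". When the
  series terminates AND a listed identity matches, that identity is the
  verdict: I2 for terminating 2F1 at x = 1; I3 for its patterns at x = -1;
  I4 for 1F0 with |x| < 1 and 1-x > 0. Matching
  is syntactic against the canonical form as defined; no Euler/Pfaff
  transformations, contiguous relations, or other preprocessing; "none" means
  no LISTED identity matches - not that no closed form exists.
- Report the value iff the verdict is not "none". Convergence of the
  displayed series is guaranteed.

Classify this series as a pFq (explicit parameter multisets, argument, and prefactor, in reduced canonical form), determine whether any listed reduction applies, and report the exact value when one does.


Reduced: x = 1/2, 1F2, upper = {-5}, lower = {-2/3, 3/5}, C = -1/11. Verdict: terminating at k = 5: the factor (-5)_k kills every later term; summing the 6 survivors is exact. Sum: 48497419/188604416.

First insight: t_0 being -1/11, the two k-th powers (C = -1/11, x = 1/2) combine into one argument.
Term ratio: r(k) = (1/2) * (k-5) / [(k-2/3) (k+3/5) (k+1)] - rational in k. x = (1/2); t_0 = -1/11; negate the roots.


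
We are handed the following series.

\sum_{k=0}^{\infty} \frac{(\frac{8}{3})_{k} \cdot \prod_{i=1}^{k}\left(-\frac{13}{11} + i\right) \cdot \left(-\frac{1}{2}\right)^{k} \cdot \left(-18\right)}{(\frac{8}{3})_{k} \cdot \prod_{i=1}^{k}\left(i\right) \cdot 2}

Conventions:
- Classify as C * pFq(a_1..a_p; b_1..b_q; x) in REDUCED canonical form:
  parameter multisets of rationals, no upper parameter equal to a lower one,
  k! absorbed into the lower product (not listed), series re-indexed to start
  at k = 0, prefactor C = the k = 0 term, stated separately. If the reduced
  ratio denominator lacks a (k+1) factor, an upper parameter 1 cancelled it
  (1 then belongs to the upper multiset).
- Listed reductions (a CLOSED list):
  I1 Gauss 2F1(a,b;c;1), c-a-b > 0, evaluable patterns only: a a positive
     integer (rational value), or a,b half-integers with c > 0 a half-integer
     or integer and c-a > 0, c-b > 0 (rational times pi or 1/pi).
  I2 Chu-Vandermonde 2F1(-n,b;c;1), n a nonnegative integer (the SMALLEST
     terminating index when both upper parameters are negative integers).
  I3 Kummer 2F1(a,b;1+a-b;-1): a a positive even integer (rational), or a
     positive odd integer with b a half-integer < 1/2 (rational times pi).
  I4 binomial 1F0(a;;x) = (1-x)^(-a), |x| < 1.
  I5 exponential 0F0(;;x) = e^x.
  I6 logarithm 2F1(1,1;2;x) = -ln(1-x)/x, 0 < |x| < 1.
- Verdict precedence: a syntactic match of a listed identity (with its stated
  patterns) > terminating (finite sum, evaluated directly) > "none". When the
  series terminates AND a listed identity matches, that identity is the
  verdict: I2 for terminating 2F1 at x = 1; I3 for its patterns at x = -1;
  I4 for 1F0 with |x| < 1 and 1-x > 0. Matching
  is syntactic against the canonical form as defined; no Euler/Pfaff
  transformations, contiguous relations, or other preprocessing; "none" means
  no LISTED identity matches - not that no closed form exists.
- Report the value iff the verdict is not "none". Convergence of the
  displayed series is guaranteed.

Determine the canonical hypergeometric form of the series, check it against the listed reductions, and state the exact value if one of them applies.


Classification (C = -9): 1F0 with upper {-\frac{2}{11}}, lower {-}, argument x = -\frac{1}{2}. Verdict: binomial (I4) matches (the 1F0 binomial series: exponent 2/11, x = -\frac{1}{2}). Exact value: \left(-9\right) \cdot \left(\frac{3}{2}\right)^{\frac{2}{11}}.

Key observation: with t_0 = -9, the running product (C = -9, x = -1/2) telescopes to a rising factorial.
Ratio: r(k) = -\frac{1}{2} * (k-\frac{2}{11}) / [(k+1)] ; factor over Q: parameters, x = -\frac{1}{2}, and C = -9.


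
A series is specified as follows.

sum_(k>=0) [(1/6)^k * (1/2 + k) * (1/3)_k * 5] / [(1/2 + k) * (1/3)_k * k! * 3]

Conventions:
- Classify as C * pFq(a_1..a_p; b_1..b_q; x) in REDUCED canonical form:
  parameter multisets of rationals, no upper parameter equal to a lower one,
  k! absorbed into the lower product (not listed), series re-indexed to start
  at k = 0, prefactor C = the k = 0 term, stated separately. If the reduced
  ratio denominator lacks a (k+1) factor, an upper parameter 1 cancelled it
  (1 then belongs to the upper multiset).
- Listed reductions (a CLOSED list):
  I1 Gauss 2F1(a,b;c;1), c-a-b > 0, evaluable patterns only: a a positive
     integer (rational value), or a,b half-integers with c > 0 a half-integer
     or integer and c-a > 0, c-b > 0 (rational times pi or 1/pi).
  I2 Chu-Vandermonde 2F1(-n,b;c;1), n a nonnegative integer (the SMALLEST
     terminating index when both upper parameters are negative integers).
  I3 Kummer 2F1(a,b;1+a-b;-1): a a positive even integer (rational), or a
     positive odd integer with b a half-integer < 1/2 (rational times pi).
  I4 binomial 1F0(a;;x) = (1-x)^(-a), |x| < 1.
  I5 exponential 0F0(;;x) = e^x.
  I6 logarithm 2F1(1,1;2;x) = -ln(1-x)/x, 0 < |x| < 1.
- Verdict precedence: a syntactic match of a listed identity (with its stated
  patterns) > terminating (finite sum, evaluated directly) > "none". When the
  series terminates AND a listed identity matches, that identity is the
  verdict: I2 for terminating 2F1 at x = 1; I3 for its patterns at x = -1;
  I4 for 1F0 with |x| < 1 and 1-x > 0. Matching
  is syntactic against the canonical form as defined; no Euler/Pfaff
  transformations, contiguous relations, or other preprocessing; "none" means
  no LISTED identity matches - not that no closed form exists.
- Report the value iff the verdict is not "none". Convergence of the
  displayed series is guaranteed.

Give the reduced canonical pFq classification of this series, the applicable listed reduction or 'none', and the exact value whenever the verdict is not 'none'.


Canonical form: C = 5/3 times 0F0 with upper {-}, lower {-}, x = 1/6. Verdict (x = 1/6): the I5 exponential reduction applies (the 0F0 exponential series at x = 1/6). Hence: (5/3) * e^(1/6).

The tell: t_0 being 5/3, striking the common factor k + 1/2 reduces the term (C = 5/3, x = 1/6).
Adjacent-term ratio: r(k) = (1/6) * 1 / [(k+1)] - rational in k, leading ratio (1/6); with t_0 = 5/3, classification follows.


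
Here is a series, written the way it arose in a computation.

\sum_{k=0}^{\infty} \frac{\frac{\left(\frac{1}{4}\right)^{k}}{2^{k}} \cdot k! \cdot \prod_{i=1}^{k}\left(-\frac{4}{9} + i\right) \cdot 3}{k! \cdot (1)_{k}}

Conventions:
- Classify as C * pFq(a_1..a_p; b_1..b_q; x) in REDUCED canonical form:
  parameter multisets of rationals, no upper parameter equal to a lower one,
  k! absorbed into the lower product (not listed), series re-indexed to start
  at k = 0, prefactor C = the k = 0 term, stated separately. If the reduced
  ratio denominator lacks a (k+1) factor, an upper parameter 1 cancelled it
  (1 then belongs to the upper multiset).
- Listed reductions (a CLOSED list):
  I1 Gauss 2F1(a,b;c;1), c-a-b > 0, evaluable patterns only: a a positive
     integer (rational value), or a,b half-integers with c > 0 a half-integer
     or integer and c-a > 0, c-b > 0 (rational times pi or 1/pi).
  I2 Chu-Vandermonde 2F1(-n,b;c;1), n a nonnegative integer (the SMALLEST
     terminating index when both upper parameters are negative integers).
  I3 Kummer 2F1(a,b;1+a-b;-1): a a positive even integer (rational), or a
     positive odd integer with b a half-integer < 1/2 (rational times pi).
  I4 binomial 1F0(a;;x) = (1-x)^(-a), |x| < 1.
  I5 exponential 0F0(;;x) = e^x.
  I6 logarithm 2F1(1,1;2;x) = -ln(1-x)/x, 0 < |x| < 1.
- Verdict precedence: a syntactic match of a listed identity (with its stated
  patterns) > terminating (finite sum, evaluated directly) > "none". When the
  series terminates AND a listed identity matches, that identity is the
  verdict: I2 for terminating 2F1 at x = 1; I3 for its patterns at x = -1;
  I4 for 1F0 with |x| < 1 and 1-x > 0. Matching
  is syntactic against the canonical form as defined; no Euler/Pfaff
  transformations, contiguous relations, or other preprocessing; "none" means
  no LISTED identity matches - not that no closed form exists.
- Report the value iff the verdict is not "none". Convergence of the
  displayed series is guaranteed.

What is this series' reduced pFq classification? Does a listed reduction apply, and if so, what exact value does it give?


At argument \frac{1}{8}: a 1F0 with upper {\frac{5}{9}}, lower {-}, scaled by C = 3. Verdict: the I4 binomial reduction matches (the 1F0 binomial series: exponent -5/9, x = \frac{1}{8}). Value: 3 \cdot \left(\frac{7}{8}\right)^{-\frac{5}{9}}.

Structural cue: with t_0 = 3, the parameter 1 appears in both the upper and lower lists and cancels.
Adjacent-term ratio: r(k) = \frac{1}{8} * (k+\frac{5}{9}) / [(k+1)] ; factor over Q: parameters, x = \frac{1}{8}, and C = 3.


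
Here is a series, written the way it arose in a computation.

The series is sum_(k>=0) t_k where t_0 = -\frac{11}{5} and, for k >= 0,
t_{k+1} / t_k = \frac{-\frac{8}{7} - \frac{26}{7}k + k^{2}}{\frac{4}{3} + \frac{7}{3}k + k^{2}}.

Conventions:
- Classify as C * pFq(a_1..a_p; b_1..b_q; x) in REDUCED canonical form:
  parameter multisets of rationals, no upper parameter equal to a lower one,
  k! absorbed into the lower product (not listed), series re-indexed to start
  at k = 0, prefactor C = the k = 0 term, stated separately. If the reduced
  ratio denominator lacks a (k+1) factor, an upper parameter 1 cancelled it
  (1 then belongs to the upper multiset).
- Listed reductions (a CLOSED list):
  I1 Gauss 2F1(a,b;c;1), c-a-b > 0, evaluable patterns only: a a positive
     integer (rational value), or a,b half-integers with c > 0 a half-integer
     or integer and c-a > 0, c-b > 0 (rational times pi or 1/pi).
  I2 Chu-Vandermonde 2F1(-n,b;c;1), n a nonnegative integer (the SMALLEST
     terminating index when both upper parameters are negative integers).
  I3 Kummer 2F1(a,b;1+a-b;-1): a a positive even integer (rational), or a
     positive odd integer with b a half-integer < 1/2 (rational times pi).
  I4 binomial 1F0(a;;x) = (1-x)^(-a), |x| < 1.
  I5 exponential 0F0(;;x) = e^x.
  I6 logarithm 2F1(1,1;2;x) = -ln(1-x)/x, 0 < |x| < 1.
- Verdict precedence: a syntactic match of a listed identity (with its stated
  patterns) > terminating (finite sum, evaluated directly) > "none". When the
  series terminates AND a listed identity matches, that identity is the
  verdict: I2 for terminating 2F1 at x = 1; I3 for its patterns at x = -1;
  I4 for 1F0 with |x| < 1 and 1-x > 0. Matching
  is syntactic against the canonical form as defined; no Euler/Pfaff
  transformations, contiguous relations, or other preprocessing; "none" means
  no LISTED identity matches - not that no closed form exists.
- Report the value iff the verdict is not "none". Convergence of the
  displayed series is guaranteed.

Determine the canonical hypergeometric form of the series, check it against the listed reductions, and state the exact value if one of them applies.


Prefactor -\frac{11}{5}, argument 1: 2F1 with upper {-4, \frac{2}{7}} over lower {\frac{4}{3}}. Verdict at x = 1: Chu-Vandermonde (I2) matches (terminating 2F1 at x = 1 with n = 4, b = 2/7, c = \frac{4}{3}). Exact value: -\frac{1415216}{1092455}.

Key step: t_0 being -\frac{11}{5}, factor the ratio over Q (prefactor -11/5): negated roots = parameters.
Term ratio: r(k) = 1 * (k-4) (k+\frac{2}{7}) / [(k+\frac{4}{3}) (k+1)] ; factor over Q: parameters, x = 1, and C = -\frac{11}{5}.


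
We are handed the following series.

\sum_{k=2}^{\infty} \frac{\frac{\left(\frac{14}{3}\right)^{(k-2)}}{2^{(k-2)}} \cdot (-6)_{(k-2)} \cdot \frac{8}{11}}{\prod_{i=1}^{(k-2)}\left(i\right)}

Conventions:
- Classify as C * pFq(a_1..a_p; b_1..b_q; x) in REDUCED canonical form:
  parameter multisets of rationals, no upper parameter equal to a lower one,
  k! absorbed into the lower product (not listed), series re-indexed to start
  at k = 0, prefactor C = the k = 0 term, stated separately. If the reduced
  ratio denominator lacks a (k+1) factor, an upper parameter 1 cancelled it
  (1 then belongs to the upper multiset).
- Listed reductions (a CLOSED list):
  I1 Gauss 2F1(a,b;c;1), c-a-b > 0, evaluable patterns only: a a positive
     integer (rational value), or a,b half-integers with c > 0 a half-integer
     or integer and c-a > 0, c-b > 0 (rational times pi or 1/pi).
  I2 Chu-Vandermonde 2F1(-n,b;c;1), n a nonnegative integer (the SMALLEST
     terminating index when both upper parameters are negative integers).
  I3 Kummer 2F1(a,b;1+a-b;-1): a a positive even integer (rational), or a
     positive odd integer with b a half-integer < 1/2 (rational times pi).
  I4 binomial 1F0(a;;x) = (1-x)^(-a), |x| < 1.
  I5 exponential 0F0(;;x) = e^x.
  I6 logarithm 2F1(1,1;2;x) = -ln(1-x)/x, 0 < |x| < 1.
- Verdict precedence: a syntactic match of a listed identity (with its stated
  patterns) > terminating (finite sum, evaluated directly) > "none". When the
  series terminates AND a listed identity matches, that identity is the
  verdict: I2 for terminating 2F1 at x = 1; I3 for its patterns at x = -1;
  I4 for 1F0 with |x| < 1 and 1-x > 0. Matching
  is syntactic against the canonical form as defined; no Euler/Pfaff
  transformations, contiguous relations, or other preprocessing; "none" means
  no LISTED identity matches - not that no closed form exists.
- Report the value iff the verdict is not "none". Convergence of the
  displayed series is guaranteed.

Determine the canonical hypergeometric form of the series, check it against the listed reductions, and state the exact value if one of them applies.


The series (x = \frac{7}{3}) is 1F0: upper {-6}, lower {-}, prefactor \frac{8}{11}. Verdict: terminating. With -6 upstairs the series is a 7-term polynomial sum; evaluated term by term. Exact value: \frac{32768}{8019}.

The tell: t_0 being \frac{8}{11}, the product of the first k integers (prefactor 8/11) is k!.
Consecutive-term ratio: r(k) = \frac{7}{3} * (k-6) / [(k+1)] - rational; roots negated = parameters, x = \frac{7}{3}, C = \frac{8}{11}.


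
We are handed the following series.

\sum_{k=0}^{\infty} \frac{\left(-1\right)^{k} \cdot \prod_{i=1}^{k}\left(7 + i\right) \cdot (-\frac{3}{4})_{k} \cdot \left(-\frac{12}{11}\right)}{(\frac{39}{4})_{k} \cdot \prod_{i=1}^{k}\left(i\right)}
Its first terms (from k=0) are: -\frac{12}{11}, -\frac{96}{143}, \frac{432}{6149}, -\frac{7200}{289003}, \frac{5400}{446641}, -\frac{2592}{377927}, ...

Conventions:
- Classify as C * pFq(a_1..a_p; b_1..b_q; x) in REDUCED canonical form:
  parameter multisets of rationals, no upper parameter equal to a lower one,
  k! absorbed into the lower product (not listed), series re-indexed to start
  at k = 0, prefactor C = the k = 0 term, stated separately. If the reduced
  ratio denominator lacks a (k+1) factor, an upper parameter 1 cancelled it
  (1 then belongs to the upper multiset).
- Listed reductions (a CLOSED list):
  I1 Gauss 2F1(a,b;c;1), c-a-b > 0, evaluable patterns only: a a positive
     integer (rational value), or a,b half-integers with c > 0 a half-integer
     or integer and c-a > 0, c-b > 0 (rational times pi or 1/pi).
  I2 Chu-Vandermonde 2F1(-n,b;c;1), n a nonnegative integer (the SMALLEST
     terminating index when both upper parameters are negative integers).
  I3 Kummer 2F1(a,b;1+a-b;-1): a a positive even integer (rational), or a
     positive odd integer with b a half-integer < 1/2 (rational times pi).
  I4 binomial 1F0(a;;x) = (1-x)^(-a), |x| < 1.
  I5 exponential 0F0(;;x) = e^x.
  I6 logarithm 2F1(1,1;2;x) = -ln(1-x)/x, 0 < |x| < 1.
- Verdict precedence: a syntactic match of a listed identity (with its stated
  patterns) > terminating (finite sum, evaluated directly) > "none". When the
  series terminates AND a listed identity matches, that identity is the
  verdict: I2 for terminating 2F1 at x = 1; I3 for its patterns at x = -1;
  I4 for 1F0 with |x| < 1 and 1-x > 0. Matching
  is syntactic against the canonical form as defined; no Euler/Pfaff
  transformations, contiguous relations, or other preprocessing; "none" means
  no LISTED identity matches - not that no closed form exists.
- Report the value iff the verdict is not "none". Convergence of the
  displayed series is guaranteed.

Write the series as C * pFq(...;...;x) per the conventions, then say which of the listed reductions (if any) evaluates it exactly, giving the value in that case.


Key observation: from the first term -\frac{12}{11}: the product of the first k integers (prefactor -12/11) is k!.
Step ratio: r(k) = -1 * (k-\frac{3}{4}) (k+8) / [(k+\frac{39}{4}) (k+1)] - rational in k, leading ratio -1; with t_0 = -\frac{12}{11}, classification follows.

Canonical form: C = -\frac{12}{11} times 2F1 with upper {-\frac{3}{4}, 8}, lower {\frac{39}{4}}, x = -1. Verdict at x = -1: Kummer (I3) matches (x = -1; c = \frac{39}{4} equals 1+a-b for upper {-\frac{3}{4}, 8}: listed pattern). Sum: -\frac{19251}{11264}.


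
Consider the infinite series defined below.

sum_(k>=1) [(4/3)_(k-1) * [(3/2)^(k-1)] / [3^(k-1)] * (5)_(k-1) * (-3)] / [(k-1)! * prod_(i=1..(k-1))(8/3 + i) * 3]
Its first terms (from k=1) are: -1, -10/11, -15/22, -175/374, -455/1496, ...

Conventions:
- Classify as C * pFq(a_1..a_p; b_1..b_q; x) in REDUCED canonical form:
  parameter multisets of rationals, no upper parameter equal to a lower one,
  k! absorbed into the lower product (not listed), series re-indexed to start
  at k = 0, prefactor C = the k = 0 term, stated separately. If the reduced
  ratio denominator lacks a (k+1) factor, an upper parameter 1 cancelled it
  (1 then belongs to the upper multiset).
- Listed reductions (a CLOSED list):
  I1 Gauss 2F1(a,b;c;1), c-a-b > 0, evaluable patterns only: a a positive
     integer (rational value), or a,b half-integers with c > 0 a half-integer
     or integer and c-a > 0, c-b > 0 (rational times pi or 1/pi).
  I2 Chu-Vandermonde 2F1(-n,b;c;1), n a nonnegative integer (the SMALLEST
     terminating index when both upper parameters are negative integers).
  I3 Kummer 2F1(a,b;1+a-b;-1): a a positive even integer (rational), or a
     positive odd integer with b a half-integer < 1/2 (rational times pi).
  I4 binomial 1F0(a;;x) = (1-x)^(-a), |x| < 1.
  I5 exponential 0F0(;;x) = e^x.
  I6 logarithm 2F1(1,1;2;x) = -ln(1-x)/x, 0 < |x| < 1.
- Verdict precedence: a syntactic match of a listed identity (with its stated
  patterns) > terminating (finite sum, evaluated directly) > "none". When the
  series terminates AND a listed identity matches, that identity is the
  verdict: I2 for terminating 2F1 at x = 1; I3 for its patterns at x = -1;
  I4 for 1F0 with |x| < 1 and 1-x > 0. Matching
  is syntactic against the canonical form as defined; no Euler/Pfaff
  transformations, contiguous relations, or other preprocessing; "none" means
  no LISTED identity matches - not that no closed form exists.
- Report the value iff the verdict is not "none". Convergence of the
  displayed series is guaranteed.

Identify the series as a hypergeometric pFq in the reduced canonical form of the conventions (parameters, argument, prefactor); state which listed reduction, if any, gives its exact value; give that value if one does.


Reduced: x = 1/2, 2F1, upper = {4/3, 5}, lower = {11/3}, C = -1. Verdict: none. Every listed pattern misses the 2F1 form at 1/2, upper {4/3, 5}.

The tell: with t_0 = -1, the lower running product (prefactor -1) is a rising factorial.
Ratio: r(k) = (1/2) * (k+4/3) (k+5) / [(k+11/3) (k+1)] ; factor over Q: parameters, x = (1/2), and C = -1.


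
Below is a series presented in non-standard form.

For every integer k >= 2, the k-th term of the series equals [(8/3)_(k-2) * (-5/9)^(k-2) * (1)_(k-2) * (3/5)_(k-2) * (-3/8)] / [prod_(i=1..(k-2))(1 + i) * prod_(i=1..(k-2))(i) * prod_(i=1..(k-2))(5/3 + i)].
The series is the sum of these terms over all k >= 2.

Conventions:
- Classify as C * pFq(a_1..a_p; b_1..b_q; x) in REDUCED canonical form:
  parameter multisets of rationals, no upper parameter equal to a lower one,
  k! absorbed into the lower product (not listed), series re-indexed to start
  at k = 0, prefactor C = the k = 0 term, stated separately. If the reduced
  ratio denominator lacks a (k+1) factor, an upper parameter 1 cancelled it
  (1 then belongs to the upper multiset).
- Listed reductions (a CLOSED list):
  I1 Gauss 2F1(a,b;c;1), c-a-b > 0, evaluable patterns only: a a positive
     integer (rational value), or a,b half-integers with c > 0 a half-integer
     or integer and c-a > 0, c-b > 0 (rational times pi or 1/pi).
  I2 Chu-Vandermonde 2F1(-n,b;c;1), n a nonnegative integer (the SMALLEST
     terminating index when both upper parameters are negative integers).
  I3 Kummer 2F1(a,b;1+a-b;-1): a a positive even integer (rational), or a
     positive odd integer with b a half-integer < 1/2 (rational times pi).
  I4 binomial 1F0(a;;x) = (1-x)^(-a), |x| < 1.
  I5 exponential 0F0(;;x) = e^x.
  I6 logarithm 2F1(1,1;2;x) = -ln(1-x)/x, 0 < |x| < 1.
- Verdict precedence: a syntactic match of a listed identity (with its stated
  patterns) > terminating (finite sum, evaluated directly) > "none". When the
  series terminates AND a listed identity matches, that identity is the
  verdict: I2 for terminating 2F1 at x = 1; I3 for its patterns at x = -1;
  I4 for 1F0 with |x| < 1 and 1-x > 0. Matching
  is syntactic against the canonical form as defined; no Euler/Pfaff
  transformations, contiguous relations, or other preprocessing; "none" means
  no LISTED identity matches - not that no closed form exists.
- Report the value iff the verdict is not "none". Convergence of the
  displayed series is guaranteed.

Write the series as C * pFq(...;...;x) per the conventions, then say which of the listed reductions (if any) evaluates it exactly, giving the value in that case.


Canonical form: C = -3/8 times 2F1 with upper {3/5, 1}, lower {2}, x = -5/9. Verdict: none - this 2F1 at x = -5/9 matches no listed pattern, and upper {3/5, 1} holds no stopper.

Key observation: t_0 being -3/8, the lower running product (C = -3/8) is a rising factorial.
Consecutive-term ratio: r(k) = (-5/9) * (k+3/5) (k+1) / [(k+2) (k+1)] - rational; roots negated = parameters, x = (-5/9), C = -3/8.


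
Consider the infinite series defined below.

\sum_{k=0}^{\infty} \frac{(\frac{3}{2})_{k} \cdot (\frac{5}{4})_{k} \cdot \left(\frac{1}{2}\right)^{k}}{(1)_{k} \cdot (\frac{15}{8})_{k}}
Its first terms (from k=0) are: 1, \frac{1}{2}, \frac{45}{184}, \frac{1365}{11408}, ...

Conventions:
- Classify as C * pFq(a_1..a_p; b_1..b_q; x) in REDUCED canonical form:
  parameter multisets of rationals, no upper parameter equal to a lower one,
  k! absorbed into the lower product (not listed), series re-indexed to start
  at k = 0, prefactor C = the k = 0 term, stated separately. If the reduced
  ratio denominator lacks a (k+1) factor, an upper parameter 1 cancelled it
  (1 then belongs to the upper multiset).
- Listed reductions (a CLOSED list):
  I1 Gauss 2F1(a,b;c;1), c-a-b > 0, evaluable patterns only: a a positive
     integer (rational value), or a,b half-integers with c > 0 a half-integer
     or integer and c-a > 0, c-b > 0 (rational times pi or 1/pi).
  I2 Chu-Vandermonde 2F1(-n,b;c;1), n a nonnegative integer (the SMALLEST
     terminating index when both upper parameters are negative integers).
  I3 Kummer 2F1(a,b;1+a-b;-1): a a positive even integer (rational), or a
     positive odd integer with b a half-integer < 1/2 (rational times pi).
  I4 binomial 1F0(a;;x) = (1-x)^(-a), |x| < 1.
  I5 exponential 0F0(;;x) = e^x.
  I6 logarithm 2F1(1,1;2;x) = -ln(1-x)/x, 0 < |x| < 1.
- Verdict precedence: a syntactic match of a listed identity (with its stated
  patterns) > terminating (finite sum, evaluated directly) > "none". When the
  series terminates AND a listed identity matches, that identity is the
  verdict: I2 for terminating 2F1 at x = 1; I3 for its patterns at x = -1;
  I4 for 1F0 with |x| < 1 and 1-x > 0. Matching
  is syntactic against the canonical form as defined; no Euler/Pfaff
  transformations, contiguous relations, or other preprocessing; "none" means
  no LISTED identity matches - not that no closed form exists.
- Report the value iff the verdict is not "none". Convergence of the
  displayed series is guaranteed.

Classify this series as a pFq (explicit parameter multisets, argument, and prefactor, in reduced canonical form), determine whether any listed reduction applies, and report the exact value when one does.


Classification (C = 1): 2F1 with upper {\frac{5}{4}, \frac{3}{2}}, lower {\frac{15}{8}}, argument x = \frac{1}{2}. Verdict: none (x = \frac{1}{2}): each listed identity misses the multisets {\frac{5}{4}, \frac{3}{2}} ; {\frac{15}{8}}.

First insight: from the first term 1: (1)_k (C = 1, x = 1/2) is k! itself.
Step ratio: r(k) = \frac{1}{2} * (k+\frac{5}{4}) (k+\frac{3}{2}) / [(k+\frac{15}{8}) (k+1)] - rational; roots negated = parameters, x = \frac{1}{2}, C = 1.


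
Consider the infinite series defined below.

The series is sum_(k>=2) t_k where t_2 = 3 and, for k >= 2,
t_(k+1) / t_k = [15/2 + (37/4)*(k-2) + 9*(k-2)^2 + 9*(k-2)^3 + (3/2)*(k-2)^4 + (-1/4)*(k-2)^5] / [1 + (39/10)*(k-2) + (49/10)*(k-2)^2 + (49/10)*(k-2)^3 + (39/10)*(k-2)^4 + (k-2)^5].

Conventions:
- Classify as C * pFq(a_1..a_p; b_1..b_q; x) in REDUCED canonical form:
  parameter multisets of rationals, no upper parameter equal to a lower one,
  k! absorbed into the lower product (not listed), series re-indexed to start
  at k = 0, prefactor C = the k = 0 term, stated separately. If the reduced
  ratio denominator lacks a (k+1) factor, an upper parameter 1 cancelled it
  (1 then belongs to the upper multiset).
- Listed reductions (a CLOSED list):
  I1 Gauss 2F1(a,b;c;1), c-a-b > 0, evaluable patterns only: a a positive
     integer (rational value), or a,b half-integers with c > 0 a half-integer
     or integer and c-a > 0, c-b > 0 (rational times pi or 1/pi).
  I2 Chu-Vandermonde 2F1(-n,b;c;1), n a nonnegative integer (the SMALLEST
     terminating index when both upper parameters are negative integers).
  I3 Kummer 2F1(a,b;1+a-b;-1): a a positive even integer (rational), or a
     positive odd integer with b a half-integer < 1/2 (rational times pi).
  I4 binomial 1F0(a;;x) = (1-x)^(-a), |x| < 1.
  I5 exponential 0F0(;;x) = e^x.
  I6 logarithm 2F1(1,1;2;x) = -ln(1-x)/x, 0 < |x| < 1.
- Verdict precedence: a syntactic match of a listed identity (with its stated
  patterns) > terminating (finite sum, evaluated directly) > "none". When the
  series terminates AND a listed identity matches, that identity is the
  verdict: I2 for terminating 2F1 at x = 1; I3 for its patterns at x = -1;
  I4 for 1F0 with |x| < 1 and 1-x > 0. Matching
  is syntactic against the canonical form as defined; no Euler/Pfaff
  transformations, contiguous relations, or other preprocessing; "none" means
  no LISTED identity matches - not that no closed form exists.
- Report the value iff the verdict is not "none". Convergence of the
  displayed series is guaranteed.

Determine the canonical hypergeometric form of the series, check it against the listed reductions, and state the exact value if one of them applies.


Classification (C = 3): 3F2 with upper {-10, 1, 3}, lower {2/5, 5/2}, argument x = -1/4. Verdict: terminating. (-10)_k vanishes past k = 10, leaving a 11-term sum, computed directly. Its exact value is 111133066165624271/812540284347792.

Structural cue: t_0 = 3 here, and factor the ratio over Q (prefactor 3): negated roots = parameters.
Consecutive-term ratio: r(k) = (-1/4) * (k-10) (k+1) (k+3) / [(k+2/5) (k+5/2) (k+1)] - rational; roots negated = parameters, x = (-1/4), C = 3.


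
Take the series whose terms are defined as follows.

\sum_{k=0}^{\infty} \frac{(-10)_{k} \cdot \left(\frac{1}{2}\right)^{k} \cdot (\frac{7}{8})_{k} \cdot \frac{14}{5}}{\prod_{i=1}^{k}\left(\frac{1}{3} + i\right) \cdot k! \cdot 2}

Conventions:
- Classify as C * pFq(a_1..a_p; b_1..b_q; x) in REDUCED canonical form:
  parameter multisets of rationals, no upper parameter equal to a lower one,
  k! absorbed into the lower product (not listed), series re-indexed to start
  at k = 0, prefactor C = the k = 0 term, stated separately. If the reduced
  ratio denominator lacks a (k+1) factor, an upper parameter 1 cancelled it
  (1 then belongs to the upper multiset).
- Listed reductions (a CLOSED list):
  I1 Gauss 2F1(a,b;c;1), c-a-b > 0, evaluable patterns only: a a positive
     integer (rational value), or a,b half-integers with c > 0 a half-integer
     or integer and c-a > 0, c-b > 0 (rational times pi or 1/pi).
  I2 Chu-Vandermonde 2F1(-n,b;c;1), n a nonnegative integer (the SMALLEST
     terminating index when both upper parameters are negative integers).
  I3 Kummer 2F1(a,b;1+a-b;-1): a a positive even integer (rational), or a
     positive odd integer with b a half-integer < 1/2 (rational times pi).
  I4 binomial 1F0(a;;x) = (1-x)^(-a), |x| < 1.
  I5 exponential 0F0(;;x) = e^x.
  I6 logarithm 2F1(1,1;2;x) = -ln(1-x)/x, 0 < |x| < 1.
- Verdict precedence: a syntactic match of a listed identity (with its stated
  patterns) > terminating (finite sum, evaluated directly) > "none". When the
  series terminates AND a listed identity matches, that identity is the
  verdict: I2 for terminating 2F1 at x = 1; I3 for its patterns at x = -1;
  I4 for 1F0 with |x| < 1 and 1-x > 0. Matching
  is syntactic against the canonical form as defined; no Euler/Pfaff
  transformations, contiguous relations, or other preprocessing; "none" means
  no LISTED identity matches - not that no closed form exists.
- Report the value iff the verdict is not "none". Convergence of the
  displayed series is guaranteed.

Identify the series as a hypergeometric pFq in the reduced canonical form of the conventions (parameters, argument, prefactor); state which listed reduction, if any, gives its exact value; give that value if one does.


Prefactor \frac{7}{5}, argument \frac{1}{2}: 2F1 with upper {-10, \frac{7}{8}} over lower {\frac{4}{3}}. Verdict: terminating - no listed pattern fits, but -10 in the upper list cuts the series at k = 10; direct evaluation. Value: \frac{59539845163002449}{365917469723852800}.

Key step: t_0 being \frac{7}{5}, the lower running product (prefactor 7/5) is a rising factorial.
Ratio: r(k) = \frac{1}{2} * (k-10) (k+\frac{7}{8}) / [(k+\frac{4}{3}) (k+1)] - rational; roots negated = parameters, x = \frac{1}{2}, C = \frac{7}{5}.


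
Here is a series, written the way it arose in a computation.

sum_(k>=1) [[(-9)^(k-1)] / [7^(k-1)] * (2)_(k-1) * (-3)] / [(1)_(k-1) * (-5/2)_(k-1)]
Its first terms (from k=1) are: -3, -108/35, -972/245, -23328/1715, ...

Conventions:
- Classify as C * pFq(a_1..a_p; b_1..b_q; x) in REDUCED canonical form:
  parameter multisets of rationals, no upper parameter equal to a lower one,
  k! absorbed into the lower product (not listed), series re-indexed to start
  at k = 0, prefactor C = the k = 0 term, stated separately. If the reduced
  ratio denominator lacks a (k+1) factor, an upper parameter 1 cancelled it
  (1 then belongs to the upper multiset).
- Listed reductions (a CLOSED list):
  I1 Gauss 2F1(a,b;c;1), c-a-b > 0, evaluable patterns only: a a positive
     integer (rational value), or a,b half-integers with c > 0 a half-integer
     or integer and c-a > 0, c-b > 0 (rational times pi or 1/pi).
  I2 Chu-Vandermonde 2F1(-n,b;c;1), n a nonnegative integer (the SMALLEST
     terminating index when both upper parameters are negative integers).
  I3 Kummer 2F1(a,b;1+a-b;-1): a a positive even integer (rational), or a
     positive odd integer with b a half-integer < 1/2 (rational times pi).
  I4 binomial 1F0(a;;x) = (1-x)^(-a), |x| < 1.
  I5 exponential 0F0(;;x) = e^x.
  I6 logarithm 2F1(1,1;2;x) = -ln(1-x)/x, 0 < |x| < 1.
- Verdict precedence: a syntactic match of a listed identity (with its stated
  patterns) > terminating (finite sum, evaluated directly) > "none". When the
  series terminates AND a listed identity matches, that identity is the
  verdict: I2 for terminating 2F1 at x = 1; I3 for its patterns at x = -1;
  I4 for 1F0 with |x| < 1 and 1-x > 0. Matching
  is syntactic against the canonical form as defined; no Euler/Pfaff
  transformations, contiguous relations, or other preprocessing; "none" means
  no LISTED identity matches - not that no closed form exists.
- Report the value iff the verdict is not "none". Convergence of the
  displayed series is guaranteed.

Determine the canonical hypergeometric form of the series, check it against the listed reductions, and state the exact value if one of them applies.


Canonical form: C = -3 times 1F1 with upper {2}, lower {-5/2}, x = -9/7. Verdict: none. No listed pattern accepts 1F1(2; -5/2; -9/7).

The tell: t_0 = -3 here, and the two geometric factors (C = -3) combine into one argument.
Consecutive-term ratio: r(k) = (-9/7) * (k+2) / [(k-5/2) (k+1)] ; factor over Q: parameters, x = (-9/7), and C = -3.
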